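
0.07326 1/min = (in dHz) 0.01221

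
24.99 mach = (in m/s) 8509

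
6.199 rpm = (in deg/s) 37.19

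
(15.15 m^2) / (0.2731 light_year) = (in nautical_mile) 3.166e-18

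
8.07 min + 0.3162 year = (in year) 0.3162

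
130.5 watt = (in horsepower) 0.175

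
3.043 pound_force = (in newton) 13.54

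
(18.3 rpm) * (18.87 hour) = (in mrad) 1.302e+08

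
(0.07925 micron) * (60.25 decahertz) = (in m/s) 4.775e-05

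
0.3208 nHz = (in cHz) 3.208e-08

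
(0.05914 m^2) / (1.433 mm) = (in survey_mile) 0.02564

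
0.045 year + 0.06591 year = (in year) 0.1109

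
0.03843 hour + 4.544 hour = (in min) 274.9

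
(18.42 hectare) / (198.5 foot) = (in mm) 3.044e+06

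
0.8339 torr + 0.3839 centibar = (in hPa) 4.951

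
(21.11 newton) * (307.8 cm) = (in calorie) 15.53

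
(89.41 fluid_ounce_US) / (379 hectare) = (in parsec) 2.261e-26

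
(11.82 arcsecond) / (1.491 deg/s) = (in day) 2.549e-08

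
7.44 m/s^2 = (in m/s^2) 7.44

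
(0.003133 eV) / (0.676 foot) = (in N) 2.436e-21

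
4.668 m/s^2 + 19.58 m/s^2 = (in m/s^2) 24.25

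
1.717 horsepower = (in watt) 1280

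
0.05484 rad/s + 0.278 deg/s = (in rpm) 0.57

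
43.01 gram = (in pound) 0.09482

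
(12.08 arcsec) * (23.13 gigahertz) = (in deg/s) 7.761e+07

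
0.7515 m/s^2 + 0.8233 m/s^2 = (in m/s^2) 1.575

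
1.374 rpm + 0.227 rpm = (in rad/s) 0.1677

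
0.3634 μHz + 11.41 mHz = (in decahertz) 0.001141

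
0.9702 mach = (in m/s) 330.4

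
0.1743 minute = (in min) 0.1743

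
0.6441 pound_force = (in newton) 2.865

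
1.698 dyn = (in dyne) 1.698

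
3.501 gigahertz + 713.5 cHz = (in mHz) 3.501e+12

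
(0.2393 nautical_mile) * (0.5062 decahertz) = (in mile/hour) 5018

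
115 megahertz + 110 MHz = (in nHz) 2.25e+17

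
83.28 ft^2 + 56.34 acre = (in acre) 56.34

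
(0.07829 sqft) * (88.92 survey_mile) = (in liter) 1.041e+06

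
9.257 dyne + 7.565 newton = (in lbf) 1.701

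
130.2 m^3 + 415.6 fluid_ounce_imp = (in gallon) 3.44e+04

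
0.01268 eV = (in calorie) 4.856e-22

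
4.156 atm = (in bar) 4.211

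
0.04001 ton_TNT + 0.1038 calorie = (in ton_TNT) 0.04001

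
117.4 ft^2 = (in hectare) 0.001091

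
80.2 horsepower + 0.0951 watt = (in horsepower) 80.2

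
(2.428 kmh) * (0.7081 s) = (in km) 0.0004776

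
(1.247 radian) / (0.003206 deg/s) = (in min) 371.4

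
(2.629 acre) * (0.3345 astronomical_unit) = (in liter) 5.324e+17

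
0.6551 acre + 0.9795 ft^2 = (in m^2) 2651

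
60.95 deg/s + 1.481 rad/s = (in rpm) 24.3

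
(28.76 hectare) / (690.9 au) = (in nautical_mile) 1.502e-12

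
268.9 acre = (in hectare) 108.8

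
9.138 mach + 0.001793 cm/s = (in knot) 6048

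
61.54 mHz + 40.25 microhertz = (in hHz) 0.0006158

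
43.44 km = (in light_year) 4.592e-12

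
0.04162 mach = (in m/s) 14.17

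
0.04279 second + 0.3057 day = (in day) 0.3057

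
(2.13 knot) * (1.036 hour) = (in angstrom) 4.087e+13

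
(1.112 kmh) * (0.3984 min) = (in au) 4.936e-11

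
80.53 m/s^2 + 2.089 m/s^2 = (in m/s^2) 82.62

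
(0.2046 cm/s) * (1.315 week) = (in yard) 1780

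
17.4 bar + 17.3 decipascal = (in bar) 17.4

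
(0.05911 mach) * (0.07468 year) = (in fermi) 4.74e+22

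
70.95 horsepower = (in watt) 5.291e+04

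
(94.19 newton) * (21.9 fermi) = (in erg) 2.063e-05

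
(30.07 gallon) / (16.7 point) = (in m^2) 19.32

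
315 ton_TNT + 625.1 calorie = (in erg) 1.318e+19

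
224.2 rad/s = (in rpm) 2141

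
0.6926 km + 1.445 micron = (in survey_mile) 0.4304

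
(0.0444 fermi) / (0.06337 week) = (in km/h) 4.171e-21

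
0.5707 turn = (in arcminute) 1.233e+04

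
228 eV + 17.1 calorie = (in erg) 7.155e+08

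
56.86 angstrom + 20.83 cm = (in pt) 590.5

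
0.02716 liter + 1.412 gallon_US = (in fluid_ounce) 181.7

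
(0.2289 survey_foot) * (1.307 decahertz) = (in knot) 1.773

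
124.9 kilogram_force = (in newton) 1225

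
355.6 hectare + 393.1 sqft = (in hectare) 355.6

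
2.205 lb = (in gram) 1000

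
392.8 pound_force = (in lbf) 392.8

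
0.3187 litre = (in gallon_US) 0.08419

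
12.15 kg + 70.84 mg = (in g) 1.215e+04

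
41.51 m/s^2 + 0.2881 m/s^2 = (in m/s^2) 41.8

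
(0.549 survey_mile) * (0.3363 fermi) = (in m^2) 2.971e-13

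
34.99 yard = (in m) 31.99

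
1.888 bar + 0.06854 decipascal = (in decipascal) 1.888e+06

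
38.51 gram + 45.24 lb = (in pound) 45.32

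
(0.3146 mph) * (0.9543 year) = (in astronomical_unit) 2.829e-05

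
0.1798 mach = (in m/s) 61.22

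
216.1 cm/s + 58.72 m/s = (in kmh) 219.2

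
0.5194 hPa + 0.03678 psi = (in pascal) 305.5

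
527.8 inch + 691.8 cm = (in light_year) 2.148e-15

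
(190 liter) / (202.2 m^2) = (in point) 2.664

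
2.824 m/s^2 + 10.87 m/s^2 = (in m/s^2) 13.69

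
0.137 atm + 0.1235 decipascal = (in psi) 2.013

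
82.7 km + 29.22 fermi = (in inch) 3.256e+06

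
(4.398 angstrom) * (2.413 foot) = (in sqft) 3.482e-09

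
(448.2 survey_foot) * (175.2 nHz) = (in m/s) 2.393e-05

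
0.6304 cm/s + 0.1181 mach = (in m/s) 40.22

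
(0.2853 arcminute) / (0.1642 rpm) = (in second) 0.004826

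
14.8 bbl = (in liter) 2353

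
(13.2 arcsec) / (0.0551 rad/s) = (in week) 1.92e-09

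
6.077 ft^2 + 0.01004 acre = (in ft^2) 443.4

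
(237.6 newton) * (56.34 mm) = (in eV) 8.355e+19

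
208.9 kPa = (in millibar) 2089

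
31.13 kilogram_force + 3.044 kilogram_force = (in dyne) 3.351e+07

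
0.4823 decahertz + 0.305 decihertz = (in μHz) 4.854e+06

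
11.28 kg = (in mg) 1.128e+07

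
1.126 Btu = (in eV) 7.415e+21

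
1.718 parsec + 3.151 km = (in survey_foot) 1.739e+17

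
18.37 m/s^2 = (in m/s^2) 18.37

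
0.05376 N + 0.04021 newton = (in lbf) 0.02113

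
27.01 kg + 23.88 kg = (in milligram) 5.089e+07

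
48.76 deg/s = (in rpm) 8.127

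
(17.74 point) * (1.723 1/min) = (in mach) 5.278e-07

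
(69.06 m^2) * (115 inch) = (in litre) 2.017e+05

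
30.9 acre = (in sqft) 1.346e+06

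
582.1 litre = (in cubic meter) 0.5821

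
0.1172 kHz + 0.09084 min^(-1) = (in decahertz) 11.72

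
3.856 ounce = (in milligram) 1.093e+05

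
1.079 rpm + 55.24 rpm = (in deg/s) 337.9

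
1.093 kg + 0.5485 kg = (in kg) 1.641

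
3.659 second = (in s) 3.659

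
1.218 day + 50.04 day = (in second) 4.429e+06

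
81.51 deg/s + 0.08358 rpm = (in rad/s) 1.431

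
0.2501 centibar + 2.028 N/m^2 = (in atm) 0.002488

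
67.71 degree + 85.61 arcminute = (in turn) 0.192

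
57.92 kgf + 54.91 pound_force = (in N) 812.3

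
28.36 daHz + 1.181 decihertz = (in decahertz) 28.37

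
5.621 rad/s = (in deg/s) 322.1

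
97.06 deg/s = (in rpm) 16.18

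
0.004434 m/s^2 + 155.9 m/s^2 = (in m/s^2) 155.9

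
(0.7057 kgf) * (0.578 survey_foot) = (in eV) 7.61e+18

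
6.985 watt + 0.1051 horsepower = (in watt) 85.36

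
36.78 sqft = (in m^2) 3.417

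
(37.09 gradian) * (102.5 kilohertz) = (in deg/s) 3.422e+06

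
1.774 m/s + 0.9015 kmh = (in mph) 4.528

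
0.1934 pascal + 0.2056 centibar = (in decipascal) 2058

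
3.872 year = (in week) 201.9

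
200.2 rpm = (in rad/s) 20.96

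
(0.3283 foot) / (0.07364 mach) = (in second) 0.003991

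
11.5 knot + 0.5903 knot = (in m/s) 6.22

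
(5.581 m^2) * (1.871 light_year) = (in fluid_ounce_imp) 3.477e+21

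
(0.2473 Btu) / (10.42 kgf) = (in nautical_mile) 0.001379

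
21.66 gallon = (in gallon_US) 21.66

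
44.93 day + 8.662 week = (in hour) 2534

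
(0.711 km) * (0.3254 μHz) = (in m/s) 0.0002314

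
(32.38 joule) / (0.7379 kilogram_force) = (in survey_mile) 0.00278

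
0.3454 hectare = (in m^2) 3454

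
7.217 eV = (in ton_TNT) 2.764e-28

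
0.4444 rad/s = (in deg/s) 25.46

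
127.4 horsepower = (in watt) 9.5e+04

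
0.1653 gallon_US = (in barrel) 0.003936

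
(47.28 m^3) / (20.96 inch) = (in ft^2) 955.9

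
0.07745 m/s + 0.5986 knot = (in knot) 0.7492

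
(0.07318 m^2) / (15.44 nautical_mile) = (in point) 0.007254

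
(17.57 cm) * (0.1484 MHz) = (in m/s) 2.607e+04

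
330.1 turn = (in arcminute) 7.13e+06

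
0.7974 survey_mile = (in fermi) 1.283e+18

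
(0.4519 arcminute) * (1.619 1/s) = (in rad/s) 0.0002128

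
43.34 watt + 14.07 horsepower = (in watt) 1.054e+04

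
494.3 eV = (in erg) 7.92e-10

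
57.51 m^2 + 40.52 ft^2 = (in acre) 0.01514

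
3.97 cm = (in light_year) 4.196e-18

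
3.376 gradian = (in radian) 0.05303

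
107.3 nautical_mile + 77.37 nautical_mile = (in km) 342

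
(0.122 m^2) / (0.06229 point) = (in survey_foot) 1.821e+04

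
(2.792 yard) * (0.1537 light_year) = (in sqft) 3.996e+16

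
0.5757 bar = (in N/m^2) 5.757e+04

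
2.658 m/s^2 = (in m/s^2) 2.658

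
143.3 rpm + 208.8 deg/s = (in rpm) 178.1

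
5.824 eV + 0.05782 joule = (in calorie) 0.01382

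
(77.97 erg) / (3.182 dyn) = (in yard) 0.268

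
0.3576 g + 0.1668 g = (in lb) 0.001156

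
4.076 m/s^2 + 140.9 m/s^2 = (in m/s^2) 145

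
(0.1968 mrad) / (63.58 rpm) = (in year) 9.373e-13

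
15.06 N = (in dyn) 1.506e+06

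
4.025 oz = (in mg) 1.141e+05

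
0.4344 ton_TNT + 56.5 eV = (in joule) 1.818e+09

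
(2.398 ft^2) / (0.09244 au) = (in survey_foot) 5.285e-11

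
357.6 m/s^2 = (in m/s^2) 357.6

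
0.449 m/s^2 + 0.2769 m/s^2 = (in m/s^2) 0.7259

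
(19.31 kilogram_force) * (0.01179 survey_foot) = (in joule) 0.6805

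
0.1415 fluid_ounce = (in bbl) 2.632e-05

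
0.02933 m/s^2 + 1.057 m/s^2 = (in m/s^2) 1.086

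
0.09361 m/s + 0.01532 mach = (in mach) 0.01559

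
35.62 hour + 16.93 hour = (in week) 0.3128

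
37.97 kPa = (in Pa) 3.797e+04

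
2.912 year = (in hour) 2.551e+04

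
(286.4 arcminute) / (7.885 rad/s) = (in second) 0.01057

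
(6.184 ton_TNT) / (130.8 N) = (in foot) 6.49e+08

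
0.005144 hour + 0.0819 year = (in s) 2.583e+06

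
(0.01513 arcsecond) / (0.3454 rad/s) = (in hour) 5.899e-11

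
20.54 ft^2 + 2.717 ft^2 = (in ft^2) 23.26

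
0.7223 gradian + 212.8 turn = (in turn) 212.8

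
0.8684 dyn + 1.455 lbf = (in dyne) 6.472e+05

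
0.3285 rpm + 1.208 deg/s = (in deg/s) 3.179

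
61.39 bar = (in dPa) 6.139e+07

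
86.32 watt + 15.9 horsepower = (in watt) 1.194e+04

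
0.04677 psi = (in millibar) 3.225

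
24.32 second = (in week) 4.021e-05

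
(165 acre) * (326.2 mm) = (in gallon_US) 5.754e+07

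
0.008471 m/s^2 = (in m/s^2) 0.008471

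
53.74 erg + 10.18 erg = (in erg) 63.92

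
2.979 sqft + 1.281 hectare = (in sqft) 1.379e+05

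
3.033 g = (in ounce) 0.107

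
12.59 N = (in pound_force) 2.83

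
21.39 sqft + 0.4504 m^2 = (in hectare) 0.0002438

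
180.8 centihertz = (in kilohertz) 0.001808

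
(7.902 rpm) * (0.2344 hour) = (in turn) 111.1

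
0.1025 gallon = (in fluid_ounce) 13.12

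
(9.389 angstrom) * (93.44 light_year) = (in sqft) 8.934e+09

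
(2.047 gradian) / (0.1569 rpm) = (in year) 6.206e-08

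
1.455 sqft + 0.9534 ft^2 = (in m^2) 0.2237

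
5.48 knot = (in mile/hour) 6.306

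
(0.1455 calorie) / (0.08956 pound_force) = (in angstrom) 1.528e+10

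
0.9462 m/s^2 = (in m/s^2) 0.9462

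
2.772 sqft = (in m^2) 0.2575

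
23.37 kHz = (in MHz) 0.02337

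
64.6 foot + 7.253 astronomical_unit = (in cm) 1.085e+14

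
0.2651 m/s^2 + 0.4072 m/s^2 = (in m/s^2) 0.6723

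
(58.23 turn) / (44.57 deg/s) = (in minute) 7.839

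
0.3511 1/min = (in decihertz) 0.05852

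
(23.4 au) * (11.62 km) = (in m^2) 4.068e+16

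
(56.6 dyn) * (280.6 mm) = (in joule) 0.0001588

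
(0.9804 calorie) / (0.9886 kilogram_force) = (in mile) 0.0002629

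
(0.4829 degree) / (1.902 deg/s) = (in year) 8.051e-09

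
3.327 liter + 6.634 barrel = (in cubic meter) 1.058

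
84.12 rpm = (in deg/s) 504.7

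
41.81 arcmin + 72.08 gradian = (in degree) 65.57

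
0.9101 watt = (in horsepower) 0.00122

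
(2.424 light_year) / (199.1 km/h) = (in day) 4.799e+09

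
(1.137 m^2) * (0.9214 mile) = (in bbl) 1.06e+04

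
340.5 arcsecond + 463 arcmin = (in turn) 0.0217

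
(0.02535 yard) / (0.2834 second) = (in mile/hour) 0.183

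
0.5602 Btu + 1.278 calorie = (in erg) 5.964e+09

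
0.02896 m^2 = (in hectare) 2.896e-06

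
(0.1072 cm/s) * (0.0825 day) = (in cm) 764.1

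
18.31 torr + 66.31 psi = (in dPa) 4.596e+06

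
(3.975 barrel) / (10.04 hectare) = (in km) 6.295e-09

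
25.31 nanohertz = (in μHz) 0.02531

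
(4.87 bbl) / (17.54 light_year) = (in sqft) 5.022e-17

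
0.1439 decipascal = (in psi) 2.087e-06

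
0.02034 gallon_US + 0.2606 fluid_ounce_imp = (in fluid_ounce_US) 2.854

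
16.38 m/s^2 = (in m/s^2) 16.38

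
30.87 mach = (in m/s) 1.051e+04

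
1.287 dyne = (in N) 1.287e-05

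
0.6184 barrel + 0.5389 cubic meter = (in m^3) 0.6372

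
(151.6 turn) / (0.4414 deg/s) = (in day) 1.431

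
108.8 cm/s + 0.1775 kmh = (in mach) 0.00334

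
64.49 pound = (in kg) 29.25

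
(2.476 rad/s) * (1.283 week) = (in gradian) 1.223e+08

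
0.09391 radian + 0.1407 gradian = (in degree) 5.507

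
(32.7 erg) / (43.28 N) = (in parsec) 2.449e-24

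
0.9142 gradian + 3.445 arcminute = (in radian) 0.01536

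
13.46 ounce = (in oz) 13.46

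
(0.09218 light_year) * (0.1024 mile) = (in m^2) 1.437e+17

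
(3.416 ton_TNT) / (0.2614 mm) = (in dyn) 5.468e+18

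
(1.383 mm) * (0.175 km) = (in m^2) 0.242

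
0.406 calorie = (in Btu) 0.00161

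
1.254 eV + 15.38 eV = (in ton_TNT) 6.37e-28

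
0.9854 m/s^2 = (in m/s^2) 0.9854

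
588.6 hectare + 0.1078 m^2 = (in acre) 1454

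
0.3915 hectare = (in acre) 0.9674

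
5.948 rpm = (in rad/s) 0.6229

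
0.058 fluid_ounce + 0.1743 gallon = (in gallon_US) 0.1748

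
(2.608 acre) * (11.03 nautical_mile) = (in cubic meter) 2.156e+08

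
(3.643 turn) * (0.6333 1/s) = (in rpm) 138.4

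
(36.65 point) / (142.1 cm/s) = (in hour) 2.527e-06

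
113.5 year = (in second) 3.579e+09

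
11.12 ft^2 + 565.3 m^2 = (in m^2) 566.3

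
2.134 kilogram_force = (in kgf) 2.134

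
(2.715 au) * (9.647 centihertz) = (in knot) 7.616e+10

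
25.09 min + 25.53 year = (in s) 8.051e+08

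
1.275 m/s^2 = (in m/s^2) 1.275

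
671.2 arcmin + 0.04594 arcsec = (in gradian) 12.43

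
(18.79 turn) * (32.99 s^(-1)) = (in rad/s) 3895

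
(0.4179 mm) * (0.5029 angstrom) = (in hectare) 2.102e-18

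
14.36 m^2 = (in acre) 0.003548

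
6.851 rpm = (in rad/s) 0.7174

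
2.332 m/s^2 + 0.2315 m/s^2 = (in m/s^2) 2.563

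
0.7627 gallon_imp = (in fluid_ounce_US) 117.2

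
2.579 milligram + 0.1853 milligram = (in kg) 2.764e-06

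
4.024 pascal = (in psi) 0.0005836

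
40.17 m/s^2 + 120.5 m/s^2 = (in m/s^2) 160.7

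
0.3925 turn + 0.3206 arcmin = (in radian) 2.466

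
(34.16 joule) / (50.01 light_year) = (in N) 7.22e-17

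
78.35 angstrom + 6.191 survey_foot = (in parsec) 6.115e-17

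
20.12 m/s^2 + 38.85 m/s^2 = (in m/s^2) 58.97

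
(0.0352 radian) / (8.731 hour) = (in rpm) 1.069e-05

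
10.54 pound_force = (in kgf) 4.781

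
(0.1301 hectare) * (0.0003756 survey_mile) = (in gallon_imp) 1.73e+05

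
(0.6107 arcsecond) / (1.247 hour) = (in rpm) 6.298e-09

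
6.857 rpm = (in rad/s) 0.7181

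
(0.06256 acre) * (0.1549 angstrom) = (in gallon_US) 1.036e-06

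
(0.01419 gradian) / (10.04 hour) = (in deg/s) 3.533e-07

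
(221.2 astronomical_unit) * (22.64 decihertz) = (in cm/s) 7.492e+15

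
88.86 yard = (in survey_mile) 0.05049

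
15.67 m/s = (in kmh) 56.41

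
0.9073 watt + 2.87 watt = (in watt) 3.777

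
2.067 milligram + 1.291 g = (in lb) 0.002851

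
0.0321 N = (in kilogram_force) 0.003273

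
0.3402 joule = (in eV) 2.123e+18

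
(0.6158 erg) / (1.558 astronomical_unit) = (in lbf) 5.94e-20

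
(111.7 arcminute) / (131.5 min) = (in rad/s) 4.118e-06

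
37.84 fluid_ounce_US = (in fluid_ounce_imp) 39.39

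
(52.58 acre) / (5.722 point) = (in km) 1.054e+05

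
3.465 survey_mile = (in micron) 5.576e+09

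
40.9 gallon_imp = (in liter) 185.9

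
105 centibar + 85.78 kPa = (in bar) 1.908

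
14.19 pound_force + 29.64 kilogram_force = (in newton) 353.8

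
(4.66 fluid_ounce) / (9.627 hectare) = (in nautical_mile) 7.73e-13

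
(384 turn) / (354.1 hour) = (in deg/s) 0.1084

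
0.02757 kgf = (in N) 0.2704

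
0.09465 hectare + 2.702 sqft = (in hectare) 0.09468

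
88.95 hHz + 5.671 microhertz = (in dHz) 8.895e+04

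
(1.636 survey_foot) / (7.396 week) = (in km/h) 4.013e-07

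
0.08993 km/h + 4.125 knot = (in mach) 0.006306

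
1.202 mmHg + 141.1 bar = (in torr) 1.058e+05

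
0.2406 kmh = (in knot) 0.1299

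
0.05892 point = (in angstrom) 2.079e+05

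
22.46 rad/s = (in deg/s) 1287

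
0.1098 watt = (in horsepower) 0.0001472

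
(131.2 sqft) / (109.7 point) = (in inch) 1.24e+04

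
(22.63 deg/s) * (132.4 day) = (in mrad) 4.518e+09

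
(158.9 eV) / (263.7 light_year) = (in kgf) 1.041e-36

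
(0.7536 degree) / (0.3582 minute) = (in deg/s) 0.03506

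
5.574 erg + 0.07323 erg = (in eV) 3.525e+12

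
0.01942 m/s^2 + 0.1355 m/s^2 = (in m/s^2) 0.1549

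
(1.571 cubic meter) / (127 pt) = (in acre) 0.008665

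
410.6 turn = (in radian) 2580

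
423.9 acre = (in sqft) 1.847e+07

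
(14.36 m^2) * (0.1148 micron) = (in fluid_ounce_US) 0.05574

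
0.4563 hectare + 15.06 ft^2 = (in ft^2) 4.913e+04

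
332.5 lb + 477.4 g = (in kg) 151.3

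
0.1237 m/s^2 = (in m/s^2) 0.1237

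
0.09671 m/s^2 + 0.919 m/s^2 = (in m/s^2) 1.016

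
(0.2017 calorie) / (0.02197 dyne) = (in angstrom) 3.841e+16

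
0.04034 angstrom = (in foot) 1.323e-11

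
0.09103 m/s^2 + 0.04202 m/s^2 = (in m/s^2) 0.1331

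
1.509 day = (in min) 2173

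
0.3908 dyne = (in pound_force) 8.786e-07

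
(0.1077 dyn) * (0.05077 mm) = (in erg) 0.0005468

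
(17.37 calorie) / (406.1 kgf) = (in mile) 1.134e-05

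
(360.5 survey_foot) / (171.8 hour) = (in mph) 0.0003974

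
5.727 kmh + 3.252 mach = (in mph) 2481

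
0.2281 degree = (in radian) 0.003981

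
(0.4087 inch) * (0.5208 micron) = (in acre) 1.336e-12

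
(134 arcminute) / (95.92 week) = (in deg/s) 3.85e-08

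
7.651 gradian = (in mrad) 120.2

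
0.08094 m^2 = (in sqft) 0.8712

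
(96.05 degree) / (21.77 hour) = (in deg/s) 0.001226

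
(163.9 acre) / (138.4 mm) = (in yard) 5.241e+06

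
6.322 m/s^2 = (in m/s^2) 6.322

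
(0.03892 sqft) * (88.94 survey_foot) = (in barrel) 0.6165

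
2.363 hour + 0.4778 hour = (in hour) 2.841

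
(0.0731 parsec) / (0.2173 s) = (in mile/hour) 2.322e+16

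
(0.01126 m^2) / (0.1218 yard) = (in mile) 6.282e-05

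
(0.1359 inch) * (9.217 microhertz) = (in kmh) 1.145e-07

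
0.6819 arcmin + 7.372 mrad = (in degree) 0.4337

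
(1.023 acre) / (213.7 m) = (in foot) 63.56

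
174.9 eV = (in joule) 2.802e-17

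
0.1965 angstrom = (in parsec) 6.368e-28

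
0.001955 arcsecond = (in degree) 5.431e-07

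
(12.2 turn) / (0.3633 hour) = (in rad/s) 0.05861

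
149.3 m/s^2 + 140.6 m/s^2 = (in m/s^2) 289.9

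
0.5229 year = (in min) 2.748e+05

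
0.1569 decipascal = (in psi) 2.276e-06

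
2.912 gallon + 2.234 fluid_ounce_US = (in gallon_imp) 2.439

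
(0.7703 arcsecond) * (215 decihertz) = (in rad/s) 8.029e-05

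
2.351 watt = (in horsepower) 0.003153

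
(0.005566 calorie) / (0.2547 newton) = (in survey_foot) 0.3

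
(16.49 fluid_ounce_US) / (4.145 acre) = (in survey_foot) 9.538e-08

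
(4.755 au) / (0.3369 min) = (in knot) 6.84e+10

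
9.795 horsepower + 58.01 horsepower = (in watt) 5.056e+04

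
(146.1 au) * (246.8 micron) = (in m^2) 5.394e+09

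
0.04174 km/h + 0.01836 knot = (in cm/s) 2.104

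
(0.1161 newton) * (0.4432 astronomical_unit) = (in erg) 7.698e+16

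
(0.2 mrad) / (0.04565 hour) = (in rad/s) 1.217e-06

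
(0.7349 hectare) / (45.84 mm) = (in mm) 1.603e+08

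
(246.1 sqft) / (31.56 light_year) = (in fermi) 0.07657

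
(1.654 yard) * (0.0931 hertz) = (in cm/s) 14.08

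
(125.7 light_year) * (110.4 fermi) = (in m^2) 1.313e+05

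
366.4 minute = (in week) 0.03635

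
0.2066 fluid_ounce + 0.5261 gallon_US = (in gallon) 0.5277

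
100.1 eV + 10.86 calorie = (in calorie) 10.86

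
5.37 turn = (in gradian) 2148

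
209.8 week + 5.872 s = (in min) 2.115e+06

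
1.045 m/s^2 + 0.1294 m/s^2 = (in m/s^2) 1.174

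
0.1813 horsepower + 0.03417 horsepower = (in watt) 160.7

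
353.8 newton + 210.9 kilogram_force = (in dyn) 2.422e+08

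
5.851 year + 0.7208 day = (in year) 5.853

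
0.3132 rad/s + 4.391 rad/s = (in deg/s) 269.5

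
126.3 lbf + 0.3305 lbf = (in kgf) 57.44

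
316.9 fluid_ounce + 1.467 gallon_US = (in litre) 14.93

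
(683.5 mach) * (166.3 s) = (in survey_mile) 2.405e+04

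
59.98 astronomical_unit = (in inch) 3.533e+14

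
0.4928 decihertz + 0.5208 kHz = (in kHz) 0.5208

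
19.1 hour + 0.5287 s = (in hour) 19.1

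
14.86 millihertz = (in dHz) 0.1486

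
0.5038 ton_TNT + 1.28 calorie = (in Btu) 1.998e+06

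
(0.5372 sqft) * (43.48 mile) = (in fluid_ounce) 1.181e+08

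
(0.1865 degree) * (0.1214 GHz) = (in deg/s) 2.264e+07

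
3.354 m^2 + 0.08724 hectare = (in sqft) 9427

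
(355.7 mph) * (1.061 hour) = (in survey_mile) 377.4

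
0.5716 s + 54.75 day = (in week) 7.821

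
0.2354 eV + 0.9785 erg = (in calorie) 2.339e-08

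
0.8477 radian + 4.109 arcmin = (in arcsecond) 1.751e+05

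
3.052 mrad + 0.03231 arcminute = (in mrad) 3.061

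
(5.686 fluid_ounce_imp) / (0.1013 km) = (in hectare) 1.595e-10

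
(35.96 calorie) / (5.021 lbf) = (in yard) 7.367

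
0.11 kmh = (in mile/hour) 0.06835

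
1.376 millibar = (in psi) 0.01996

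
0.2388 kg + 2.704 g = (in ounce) 8.519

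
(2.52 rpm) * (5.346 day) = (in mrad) 1.219e+08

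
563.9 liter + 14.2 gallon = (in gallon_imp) 135.9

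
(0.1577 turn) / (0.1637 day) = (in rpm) 0.000669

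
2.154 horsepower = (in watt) 1606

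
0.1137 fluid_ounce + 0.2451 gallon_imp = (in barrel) 0.00703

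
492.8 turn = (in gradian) 1.971e+05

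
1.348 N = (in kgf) 0.1375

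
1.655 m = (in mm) 1655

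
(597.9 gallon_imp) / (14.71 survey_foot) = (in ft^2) 6.525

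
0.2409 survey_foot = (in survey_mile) 4.563e-05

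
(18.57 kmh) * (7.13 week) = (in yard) 2.433e+07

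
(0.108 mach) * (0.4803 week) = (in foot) 3.505e+07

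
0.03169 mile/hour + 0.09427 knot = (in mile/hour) 0.1402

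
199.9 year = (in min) 1.051e+08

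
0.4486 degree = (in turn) 0.001246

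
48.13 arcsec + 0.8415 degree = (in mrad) 14.92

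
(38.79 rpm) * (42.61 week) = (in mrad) 1.047e+11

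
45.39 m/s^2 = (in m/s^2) 45.39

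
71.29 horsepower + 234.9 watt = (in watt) 5.34e+04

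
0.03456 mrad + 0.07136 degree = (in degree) 0.07334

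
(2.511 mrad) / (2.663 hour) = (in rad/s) 2.619e-07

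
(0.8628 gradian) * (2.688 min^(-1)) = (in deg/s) 0.03479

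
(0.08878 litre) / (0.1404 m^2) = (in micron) 632.3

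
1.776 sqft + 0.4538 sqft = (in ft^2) 2.23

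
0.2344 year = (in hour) 2053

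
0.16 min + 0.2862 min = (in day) 0.0003099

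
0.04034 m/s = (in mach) 0.0001185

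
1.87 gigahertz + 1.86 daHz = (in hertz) 1.87e+09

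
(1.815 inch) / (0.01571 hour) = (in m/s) 0.0008151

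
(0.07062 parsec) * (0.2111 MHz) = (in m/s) 4.6e+20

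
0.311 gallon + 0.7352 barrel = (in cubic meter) 0.1181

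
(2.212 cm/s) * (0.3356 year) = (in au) 1.565e-06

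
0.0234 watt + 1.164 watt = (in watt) 1.187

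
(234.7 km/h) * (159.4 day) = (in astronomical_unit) 0.006002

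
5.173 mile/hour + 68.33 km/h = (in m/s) 21.29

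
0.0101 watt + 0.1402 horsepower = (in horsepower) 0.1402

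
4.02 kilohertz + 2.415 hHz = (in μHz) 4.262e+09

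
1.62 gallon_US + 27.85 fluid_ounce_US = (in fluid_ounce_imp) 244.8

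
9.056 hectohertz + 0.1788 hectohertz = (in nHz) 9.235e+11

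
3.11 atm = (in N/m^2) 3.151e+05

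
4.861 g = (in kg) 0.004861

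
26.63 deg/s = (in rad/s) 0.4648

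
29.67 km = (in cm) 2.967e+06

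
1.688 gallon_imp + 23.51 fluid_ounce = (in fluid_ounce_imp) 294.6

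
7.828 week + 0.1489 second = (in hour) 1315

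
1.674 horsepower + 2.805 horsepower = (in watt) 3340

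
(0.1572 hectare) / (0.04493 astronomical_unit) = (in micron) 0.2339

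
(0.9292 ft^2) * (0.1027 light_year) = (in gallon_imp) 1.845e+16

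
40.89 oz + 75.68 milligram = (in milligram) 1.159e+06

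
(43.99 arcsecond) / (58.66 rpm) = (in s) 3.472e-05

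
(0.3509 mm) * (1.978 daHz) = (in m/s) 0.006941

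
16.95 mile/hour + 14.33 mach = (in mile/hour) 1.093e+04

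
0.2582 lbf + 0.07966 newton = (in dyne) 1.228e+05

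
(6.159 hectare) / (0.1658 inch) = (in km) 1.462e+04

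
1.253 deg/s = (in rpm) 0.2088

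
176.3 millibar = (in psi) 2.557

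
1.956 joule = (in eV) 1.221e+19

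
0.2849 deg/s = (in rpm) 0.04748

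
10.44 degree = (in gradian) 11.6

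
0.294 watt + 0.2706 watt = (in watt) 0.5646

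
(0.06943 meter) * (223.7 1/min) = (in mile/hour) 0.579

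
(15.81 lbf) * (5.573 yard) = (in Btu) 0.3397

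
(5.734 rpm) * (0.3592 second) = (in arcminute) 741.5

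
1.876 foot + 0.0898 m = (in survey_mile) 0.0004111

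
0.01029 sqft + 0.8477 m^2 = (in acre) 0.0002097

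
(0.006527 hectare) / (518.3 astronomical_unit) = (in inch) 3.314e-11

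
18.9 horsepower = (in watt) 1.409e+04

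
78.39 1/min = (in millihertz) 1306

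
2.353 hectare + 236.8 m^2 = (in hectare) 2.377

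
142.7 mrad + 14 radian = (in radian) 14.14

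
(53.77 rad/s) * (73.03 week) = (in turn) 3.78e+08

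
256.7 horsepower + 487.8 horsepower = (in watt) 5.552e+05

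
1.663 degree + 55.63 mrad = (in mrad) 84.65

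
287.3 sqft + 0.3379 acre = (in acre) 0.3445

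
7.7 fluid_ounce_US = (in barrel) 0.001432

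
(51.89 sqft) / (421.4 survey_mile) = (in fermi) 7.108e+09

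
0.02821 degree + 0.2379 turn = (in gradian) 95.19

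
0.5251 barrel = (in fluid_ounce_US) 2823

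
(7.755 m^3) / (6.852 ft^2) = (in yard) 13.32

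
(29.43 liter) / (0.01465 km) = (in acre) 4.964e-07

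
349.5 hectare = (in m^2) 3.495e+06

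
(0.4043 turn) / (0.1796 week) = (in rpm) 0.0002233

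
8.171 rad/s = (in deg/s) 468.2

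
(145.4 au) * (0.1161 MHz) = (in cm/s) 2.525e+20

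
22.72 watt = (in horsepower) 0.03047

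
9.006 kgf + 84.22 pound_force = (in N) 462.9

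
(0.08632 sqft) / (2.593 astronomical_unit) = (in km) 2.067e-17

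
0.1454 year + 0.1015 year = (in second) 7.786e+06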